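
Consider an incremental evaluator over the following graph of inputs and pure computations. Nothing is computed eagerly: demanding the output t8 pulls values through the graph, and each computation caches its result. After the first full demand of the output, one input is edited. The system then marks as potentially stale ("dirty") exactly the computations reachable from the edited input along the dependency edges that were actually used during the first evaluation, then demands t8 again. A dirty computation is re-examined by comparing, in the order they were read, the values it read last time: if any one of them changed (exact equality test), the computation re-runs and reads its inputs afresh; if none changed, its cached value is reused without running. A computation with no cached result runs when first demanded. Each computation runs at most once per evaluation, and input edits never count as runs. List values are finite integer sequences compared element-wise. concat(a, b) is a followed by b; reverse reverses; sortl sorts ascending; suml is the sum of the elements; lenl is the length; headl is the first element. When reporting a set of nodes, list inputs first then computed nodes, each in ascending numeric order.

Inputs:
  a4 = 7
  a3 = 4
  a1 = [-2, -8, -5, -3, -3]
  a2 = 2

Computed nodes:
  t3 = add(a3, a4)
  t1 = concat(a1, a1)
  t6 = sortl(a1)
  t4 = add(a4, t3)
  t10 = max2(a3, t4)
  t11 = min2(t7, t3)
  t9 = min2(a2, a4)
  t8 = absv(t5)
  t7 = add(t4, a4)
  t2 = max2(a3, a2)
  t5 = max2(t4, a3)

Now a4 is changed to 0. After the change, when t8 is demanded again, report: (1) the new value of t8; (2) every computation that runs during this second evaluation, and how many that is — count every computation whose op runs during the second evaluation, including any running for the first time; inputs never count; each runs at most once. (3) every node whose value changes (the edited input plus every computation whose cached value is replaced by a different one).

t8 now evaluates to 4.
Run set: t3, t4, t5, t8 (4 run).
Changed values: a4, t3, t4, t5, t8.

Initial pass — values computed on the first demand:
  t3 = add(4, 7) = 11
  t4 = add(7, 11) = 18
  t5 = max2(18, 4) = 18
  t8 = absv(18) = 18

Second demand — change propagation:
  t3: re-runs because a4 7->0; new result 4.
  t4: re-runs because a4 7->0; t3 11->4; new result 4.
  t5: re-runs because t4 18->4; new result 4.
  t8: re-runs because t5 18->4; new result 4.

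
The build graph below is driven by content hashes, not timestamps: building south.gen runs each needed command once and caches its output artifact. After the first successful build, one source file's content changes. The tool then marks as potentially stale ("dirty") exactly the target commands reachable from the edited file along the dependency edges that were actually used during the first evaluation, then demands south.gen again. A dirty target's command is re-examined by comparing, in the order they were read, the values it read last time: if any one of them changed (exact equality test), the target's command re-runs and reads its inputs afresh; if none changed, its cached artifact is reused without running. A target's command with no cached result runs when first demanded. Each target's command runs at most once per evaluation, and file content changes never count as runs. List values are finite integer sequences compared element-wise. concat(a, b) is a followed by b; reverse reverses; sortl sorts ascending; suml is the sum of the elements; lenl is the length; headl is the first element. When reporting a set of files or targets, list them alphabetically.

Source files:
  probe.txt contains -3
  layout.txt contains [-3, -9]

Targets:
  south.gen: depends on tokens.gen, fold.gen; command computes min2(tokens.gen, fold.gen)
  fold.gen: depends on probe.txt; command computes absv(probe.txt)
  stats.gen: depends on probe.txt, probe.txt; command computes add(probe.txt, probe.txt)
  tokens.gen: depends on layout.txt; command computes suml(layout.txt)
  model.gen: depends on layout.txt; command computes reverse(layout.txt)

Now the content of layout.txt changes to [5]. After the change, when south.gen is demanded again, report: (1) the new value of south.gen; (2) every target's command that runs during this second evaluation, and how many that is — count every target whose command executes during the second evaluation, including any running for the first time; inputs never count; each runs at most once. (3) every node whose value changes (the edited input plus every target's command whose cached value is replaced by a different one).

Initial pass — values computed on the first demand:
  fold.gen = absv(-3) = 3
  tokens.gen = suml([-3, -9]) = -12
  south.gen = min2(-12, 3) = -12

Second demand — change propagation:
  tokens.gen: re-runs because layout.txt [-3, -9]->[5]; new result 5.
  south.gen: re-runs because tokens.gen -12->5; new result 3.

south.gen now evaluates to 3.
Run set: south.gen, tokens.gen (2 run).
Changed values: layout.txt, south.gen, tokens.gen.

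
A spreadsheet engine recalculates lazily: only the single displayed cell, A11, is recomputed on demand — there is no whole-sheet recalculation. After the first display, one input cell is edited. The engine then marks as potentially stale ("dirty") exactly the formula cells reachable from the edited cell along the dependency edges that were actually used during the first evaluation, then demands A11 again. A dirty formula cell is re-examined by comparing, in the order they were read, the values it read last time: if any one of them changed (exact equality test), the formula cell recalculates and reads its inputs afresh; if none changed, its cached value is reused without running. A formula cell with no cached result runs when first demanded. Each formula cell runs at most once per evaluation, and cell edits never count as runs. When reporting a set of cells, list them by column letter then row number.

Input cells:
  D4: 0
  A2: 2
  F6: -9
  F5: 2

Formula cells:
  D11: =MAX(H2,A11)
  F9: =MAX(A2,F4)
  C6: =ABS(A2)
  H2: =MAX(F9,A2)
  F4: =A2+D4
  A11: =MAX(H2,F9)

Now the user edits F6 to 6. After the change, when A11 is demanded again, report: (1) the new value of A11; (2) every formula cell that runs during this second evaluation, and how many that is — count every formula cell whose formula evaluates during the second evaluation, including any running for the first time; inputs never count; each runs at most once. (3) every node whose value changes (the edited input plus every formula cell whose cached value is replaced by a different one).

First evaluation (everything demanded from the output):
  F4 = 2 + 0 = 2
  F9 = MAX(2, 2) = 2
  H2 = MAX(2, 2) = 2
  A11 = MAX(2, 2) = 2

Propagation after the edit:
  F6 feeds no computation that the output demands — nothing is marked dirty and nothing runs.

Key observation: F6 is never demanded by the output, so the edit triggers no recomputation at all.

New value of A11: 2.
Formula cells that run: none — 0 in total.
Values that change: F6.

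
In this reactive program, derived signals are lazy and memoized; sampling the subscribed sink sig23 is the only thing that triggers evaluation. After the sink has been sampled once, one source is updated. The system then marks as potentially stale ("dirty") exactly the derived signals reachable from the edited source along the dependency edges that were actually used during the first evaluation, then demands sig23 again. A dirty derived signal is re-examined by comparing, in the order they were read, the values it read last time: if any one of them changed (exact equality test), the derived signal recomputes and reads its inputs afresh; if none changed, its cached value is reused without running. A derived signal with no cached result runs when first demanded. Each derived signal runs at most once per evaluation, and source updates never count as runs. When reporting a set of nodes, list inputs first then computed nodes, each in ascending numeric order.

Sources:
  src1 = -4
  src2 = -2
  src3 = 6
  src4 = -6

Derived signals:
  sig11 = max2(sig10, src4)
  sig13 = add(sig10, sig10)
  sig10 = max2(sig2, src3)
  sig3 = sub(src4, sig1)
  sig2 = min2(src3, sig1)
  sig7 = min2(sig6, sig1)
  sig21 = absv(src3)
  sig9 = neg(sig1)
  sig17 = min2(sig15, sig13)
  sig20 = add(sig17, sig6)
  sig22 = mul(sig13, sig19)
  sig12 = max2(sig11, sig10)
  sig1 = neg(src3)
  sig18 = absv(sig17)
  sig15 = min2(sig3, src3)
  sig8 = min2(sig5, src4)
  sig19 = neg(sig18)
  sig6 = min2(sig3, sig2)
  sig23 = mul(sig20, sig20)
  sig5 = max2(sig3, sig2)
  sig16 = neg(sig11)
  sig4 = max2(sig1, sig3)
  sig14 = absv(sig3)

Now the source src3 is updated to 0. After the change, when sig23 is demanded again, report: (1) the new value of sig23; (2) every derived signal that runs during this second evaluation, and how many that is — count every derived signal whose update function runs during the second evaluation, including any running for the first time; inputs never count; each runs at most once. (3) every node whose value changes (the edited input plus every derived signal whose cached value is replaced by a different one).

Demanding sig23 again yields 144.
10 derived signals run: sig1, sig2, sig3, sig6, sig10, sig13, sig15, sig17, sig20, sig23.
The nodes whose values change: src3, sig1, sig2, sig3, sig10, sig13, sig15, sig17, sig20, sig23.

First demand of the output computes:
  sig1 = neg(6) = -6
  sig2 = min2(6, -6) = -6
  sig3 = sub(-6, -6) = 0
  sig6 = min2(0, -6) = -6
  sig10 = max2(-6, 6) = 6
  sig13 = add(6, 6) = 12
  sig15 = min2(0, 6) = 0
  sig17 = min2(0, 12) = 0
  sig20 = add(0, -6) = -6
  sig23 = mul(-6, -6) = 36

After the edit, cleaning proceeds:
  sig1: a read changed (src3 6->0) — executes, giving 0.
  sig2: a read changed (src3 6->0; sig1 -6->0) — executes, giving 0.
  sig3: a read changed (sig1 -6->0) — executes, giving -6.
  sig6: a read changed (sig3 0->-6; sig2 -6->0) — executes, giving -6 — identical to its old value.
  sig10: a read changed (sig2 -6->0; src3 6->0) — executes, giving 0.
  sig13: a read changed (sig10 6->0; sig10 6->0) — executes, giving 0.
  sig15: a read changed (sig3 0->-6; src3 6->0) — executes, giving -6.
  sig17: a read changed (sig15 0->-6; sig13 12->0) — executes, giving -6.
  sig20: a read changed (sig17 0->-6) — executes, giving -12.
  sig23: a read changed (sig20 -6->-12; sig20 -6->-12) — executes, giving 144.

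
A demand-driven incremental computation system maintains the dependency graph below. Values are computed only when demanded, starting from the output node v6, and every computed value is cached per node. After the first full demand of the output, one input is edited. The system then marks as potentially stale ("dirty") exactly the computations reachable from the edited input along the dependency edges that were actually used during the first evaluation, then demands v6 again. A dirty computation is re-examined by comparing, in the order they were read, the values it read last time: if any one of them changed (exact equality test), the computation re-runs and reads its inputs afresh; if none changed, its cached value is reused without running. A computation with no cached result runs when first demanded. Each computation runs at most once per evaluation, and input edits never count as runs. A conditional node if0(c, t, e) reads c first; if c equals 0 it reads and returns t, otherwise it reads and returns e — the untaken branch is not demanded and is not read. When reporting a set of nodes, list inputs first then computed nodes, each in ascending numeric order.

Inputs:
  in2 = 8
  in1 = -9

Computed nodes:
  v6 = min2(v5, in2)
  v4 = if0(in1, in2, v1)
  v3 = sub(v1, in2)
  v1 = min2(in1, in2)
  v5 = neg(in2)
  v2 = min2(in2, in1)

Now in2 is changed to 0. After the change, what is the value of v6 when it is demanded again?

First evaluation (everything demanded from the output):
  v5 = neg(8) = -8
  v6 = min2(-8, 8) = -8

Propagation after the edit:
  v5: runs — in2 8->0; result 0.
  v6: runs — v5 -8->0; in2 8->0; result 0.

New value of v6: 0.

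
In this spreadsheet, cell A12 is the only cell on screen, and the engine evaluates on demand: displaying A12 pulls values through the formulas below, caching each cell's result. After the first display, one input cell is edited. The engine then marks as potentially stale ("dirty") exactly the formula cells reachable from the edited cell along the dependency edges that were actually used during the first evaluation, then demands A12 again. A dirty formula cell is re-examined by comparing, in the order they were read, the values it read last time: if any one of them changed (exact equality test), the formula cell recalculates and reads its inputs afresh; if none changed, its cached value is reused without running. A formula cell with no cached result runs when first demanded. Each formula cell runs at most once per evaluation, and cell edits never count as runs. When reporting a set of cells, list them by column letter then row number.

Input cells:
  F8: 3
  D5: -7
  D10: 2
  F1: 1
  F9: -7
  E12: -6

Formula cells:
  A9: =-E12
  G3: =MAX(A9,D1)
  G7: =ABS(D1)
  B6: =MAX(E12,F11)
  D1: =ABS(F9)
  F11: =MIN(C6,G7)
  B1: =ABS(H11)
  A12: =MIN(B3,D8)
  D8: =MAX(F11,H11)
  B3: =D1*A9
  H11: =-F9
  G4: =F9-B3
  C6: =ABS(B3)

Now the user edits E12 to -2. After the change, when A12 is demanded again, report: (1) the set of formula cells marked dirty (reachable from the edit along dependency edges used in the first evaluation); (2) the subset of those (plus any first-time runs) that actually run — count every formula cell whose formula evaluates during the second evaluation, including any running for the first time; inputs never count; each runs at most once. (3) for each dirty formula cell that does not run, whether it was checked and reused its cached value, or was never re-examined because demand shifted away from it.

Initial pass — values computed on the first demand:
  A9 = -(-6) = 6
  D1 = ABS(-7) = 7
  B3 = 7 * 6 = 42
  C6 = ABS(42) = 42
  G7 = ABS(7) = 7
  F11 = MIN(42, 7) = 7
  H11 = -(-7) = 7
  D8 = MAX(7, 7) = 7
  A12 = MIN(42, 7) = 7

Second demand — change propagation:
  A9: re-runs because E12 -6->-2; new result 2.
  B3: re-runs because A9 6->2; new result 14.
  C6: re-runs because B3 42->14; new result 14.
  F11: re-runs because C6 42->14; new result 7 (unchanged).
  D8: re-examined; everything it read last time is the same (F11 unchanged, H11 unchanged) — cache 7 kept, no run.
  A12: re-runs because B3 42->14; new result 7 (unchanged).

The important point: at D8 every value read last time is unchanged, so the dirty flag clears without a run.

Dirty set: A9, A12, B3, C6, D8, F11.
Run set: A9, A12, B3, C6, F11 (5 run).
Re-examined without running (cache reused): D8.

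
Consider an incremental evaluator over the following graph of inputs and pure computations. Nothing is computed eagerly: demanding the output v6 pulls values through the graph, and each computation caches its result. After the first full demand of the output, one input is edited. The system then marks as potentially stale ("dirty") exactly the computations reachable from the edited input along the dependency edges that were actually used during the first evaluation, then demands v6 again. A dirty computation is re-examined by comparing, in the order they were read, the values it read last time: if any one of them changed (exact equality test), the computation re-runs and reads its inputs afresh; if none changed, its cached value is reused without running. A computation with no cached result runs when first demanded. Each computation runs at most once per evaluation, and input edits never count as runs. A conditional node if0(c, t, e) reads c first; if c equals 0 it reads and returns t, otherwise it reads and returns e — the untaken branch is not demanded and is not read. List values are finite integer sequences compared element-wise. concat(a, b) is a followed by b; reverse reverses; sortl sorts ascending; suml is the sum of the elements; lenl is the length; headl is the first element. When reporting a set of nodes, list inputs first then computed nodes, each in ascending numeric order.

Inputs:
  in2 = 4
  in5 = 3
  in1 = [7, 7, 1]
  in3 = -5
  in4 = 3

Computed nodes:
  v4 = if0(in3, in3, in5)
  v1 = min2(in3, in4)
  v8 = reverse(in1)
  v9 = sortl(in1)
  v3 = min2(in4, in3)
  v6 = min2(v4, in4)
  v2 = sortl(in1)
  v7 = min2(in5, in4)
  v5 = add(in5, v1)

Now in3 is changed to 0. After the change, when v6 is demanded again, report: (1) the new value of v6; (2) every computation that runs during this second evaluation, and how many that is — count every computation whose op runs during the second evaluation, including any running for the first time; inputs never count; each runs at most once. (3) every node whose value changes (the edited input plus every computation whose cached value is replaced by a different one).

Initial pass — values computed on the first demand:
  v4 = if0(in3=-5 -> else branch in5) = 3
  v6 = min2(3, 3) = 3

Second demand — change propagation:
  v4: re-runs because in3 -5->0; new result 0.
  v6: re-runs because v4 3->0; new result 0.

v6 now evaluates to 0.
Run set: v4, v6 (2 run).
Changed values: in3, v4, v6.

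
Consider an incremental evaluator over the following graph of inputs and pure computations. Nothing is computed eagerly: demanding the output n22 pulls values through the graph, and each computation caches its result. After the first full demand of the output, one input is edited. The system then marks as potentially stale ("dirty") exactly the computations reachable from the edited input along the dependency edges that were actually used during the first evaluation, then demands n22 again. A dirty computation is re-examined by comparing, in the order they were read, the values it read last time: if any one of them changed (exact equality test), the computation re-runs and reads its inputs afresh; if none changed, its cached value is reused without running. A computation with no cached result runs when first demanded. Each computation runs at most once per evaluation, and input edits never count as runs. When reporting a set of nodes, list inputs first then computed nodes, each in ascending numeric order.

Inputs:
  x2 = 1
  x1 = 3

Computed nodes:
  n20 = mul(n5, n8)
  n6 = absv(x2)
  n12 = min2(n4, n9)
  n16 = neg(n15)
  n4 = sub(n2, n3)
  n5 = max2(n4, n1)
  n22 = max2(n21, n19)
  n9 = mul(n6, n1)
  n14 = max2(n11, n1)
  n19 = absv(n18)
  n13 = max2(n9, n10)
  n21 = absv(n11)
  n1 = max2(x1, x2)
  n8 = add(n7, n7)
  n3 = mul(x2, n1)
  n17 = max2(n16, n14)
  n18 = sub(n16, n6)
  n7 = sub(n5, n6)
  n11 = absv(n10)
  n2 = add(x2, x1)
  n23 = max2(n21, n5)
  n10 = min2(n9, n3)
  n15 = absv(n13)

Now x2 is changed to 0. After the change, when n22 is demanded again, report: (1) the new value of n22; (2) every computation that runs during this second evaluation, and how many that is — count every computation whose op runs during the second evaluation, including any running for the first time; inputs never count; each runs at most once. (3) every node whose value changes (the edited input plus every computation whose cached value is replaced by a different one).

Initial pass — values computed on the first demand:
  n1 = max2(3, 1) = 3
  n3 = mul(1, 3) = 3
  n6 = absv(1) = 1
  n9 = mul(1, 3) = 3
  n10 = min2(3, 3) = 3
  n11 = absv(3) = 3
  n13 = max2(3, 3) = 3
  n15 = absv(3) = 3
  n16 = neg(3) = -3
  n18 = sub(-3, 1) = -4
  n19 = absv(-4) = 4
  n21 = absv(3) = 3
  n22 = max2(3, 4) = 4

Second demand — change propagation:
  n1: re-runs because x2 1->0; new result 3 (unchanged).
  n3: re-runs because x2 1->0; new result 0.
  n6: re-runs because x2 1->0; new result 0.
  n9: re-runs because n6 1->0; new result 0.
  n10: re-runs because n9 3->0; n3 3->0; new result 0.
  n11: re-runs because n10 3->0; new result 0.
  n13: re-runs because n9 3->0; n10 3->0; new result 0.
  n15: re-runs because n13 3->0; new result 0.
  n16: re-runs because n15 3->0; new result 0.
  n18: re-runs because n16 -3->0; n6 1->0; new result 0.
  n19: re-runs because n18 -4->0; new result 0.
  n21: re-runs because n11 3->0; new result 0.
  n22: re-runs because n21 3->0; n19 4->0; new result 0.

n22 now evaluates to 0.
Run set: n1, n3, n6, n9, n10, n11, n13, n15, n16, n18, n19, n21, n22 (13 run).
Changed values: x2, n3, n6, n9, n10, n11, n13, n15, n16, n18, n19, n21, n22.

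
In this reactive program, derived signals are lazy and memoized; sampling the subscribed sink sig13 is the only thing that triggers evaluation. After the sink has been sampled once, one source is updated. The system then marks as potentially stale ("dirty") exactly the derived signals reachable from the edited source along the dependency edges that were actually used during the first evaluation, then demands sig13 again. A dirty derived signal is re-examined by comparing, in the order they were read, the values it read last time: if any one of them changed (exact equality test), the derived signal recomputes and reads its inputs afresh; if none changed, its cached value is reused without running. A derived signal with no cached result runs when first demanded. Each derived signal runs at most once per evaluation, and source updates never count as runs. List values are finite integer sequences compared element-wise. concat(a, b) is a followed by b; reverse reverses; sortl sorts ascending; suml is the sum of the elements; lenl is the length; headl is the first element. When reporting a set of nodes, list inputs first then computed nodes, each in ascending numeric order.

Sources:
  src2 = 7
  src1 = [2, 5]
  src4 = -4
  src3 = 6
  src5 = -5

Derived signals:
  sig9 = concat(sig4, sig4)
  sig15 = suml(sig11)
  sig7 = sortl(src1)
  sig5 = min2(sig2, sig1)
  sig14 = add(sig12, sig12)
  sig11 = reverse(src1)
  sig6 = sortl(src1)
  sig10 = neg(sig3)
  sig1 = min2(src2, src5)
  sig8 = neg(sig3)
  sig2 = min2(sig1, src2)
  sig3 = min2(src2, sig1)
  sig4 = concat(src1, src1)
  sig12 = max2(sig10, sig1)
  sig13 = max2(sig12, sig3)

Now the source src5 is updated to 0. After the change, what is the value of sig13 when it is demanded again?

Demanding sig13 again yields 0.

First demand of the output computes:
  sig1 = min2(7, -5) = -5
  sig3 = min2(7, -5) = -5
  sig10 = neg(-5) = 5
  sig12 = max2(5, -5) = 5
  sig13 = max2(5, -5) = 5

After the edit, cleaning proceeds:
  sig1: a read changed (src5 -5->0) — executes, giving 0.
  sig3: a read changed (sig1 -5->0) — executes, giving 0.
  sig10: a read changed (sig3 -5->0) — executes, giving 0.
  sig12: a read changed (sig10 5->0; sig1 -5->0) — executes, giving 0.
  sig13: a read changed (sig12 5->0; sig3 -5->0) — executes, giving 0.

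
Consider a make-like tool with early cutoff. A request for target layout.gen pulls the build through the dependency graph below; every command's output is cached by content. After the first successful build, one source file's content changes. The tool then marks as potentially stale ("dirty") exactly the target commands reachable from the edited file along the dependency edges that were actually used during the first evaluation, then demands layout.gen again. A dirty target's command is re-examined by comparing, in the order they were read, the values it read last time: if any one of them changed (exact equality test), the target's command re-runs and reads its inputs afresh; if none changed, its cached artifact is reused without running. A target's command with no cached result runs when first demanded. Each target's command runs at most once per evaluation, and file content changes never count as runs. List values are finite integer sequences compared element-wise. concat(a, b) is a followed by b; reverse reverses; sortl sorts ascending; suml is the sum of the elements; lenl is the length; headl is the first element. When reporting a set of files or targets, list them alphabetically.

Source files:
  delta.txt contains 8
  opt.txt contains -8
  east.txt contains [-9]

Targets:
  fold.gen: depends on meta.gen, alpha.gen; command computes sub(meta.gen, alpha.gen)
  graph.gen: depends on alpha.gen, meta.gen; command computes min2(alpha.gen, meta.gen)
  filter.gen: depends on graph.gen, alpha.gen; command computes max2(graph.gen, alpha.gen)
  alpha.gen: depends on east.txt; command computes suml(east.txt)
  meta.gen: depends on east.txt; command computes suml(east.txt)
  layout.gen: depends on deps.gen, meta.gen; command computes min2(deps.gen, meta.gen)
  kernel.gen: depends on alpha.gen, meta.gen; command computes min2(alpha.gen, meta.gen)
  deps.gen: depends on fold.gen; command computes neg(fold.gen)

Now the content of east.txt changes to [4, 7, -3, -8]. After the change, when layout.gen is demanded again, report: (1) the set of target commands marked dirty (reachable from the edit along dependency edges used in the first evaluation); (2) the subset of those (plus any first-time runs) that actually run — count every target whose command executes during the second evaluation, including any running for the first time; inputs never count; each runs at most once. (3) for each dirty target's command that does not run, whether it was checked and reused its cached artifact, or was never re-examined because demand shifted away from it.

First demand of the output computes:
  alpha.gen = suml([-9]) = -9
  meta.gen = suml([-9]) = -9
  fold.gen = sub(-9, -9) = 0
  deps.gen = neg(0) = 0
  layout.gen = min2(0, -9) = -9

After the edit, cleaning proceeds:
  alpha.gen: a read changed (east.txt [-9]->[4, 7, -3, -8]) — executes, giving 0.
  meta.gen: a read changed (east.txt [-9]->[4, 7, -3, -8]) — executes, giving 0.
  fold.gen: a read changed (meta.gen -9->0; alpha.gen -9->0) — executes, giving 0 — identical to its old value.
  deps.gen: dirty, but its reads are unchanged (fold.gen unchanged); cached 0 stands.
  layout.gen: a read changed (meta.gen -9->0) — executes, giving 0.

Note where the cutoff bites: deps.gen is checked, finds nothing changed, and keeps its cache.

The edit dirties: alpha.gen, deps.gen, fold.gen, layout.gen, meta.gen.
4 target commands run: alpha.gen, fold.gen, layout.gen, meta.gen.
Cache hits after checking: deps.gen.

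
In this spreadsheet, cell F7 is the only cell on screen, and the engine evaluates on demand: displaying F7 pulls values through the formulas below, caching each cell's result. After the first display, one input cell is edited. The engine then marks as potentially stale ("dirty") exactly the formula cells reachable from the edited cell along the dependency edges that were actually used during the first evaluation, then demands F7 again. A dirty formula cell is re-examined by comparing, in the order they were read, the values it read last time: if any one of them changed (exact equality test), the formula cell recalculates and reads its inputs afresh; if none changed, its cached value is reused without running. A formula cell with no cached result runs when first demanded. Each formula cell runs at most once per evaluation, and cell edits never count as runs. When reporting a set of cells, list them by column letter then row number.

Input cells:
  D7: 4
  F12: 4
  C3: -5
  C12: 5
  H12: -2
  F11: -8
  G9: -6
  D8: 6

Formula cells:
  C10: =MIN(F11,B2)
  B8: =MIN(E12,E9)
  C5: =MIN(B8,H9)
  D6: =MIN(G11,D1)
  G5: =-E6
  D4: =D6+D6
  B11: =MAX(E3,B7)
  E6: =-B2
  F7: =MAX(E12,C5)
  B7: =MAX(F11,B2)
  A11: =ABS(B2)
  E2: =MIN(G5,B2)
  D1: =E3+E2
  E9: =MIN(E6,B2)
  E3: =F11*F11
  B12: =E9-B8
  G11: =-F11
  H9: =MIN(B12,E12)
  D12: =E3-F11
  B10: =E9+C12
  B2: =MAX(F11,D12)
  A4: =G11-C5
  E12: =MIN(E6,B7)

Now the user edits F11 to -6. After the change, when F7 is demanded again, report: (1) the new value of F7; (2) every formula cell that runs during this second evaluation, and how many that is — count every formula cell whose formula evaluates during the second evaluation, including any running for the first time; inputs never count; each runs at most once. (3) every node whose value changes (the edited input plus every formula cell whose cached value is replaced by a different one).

Initial pass — values computed on the first demand:
  E3 = -8 * -8 = 64
  D12 = 64 - -8 = 72
  B2 = MAX(-8, 72) = 72
  B7 = MAX(-8, 72) = 72
  E6 = -(72) = -72
  E9 = MIN(-72, 72) = -72
  E12 = MIN(-72, 72) = -72
  B8 = MIN(-72, -72) = -72
  B12 = -72 - -72 = 0
  H9 = MIN(0, -72) = -72
  C5 = MIN(-72, -72) = -72
  F7 = MAX(-72, -72) = -72

Second demand — change propagation:
  E3: re-runs because F11 -8->-6; F11 -8->-6; new result 36.
  D12: re-runs because E3 64->36; F11 -8->-6; new result 42.
  B2: re-runs because F11 -8->-6; D12 72->42; new result 42.
  B7: re-runs because F11 -8->-6; B2 72->42; new result 42.
  E6: re-runs because B2 72->42; new result -42.
  E9: re-runs because E6 -72->-42; B2 72->42; new result -42.
  E12: re-runs because E6 -72->-42; B7 72->42; new result -42.
  B8: re-runs because E12 -72->-42; E9 -72->-42; new result -42.
  B12: re-runs because E9 -72->-42; B8 -72->-42; new result 0 (unchanged).
  H9: re-runs because E12 -72->-42; new result -42.
  C5: re-runs because B8 -72->-42; H9 -72->-42; new result -42.
  F7: re-runs because E12 -72->-42; C5 -72->-42; new result -42.

F7 now evaluates to -42.
Run set: B2, B7, B8, B12, C5, D12, E3, E6, E9, E12, F7, H9 (12 run).
Changed values: B2, B7, B8, C5, D12, E3, E6, E9, E12, F7, F11, H9.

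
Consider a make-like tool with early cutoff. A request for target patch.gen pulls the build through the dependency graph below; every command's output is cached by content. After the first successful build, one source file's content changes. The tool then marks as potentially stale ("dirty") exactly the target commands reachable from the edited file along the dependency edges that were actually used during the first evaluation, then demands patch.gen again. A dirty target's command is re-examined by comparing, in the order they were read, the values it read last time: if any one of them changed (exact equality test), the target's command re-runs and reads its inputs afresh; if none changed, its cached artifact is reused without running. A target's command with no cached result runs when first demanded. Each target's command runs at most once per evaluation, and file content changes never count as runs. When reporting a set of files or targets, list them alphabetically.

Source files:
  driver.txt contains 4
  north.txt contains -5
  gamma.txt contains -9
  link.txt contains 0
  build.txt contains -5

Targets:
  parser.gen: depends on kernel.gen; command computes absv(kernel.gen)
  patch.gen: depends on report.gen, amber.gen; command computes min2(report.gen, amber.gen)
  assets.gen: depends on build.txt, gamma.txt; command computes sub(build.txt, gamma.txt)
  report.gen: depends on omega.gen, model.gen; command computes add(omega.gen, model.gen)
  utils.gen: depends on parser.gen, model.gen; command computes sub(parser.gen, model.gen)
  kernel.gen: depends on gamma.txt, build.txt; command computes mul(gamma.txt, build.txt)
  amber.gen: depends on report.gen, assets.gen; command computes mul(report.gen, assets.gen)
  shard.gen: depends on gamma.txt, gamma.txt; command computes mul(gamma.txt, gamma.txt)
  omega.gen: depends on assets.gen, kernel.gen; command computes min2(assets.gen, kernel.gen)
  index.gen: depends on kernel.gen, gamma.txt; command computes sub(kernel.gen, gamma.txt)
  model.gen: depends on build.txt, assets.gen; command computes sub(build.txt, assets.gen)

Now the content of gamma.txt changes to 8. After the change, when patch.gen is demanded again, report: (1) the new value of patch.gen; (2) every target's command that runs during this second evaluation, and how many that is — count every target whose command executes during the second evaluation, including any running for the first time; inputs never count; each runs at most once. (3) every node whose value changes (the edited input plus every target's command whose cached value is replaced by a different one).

First demand of the output computes:
  assets.gen = sub(-5, -9) = 4
  kernel.gen = mul(-9, -5) = 45
  model.gen = sub(-5, 4) = -9
  omega.gen = min2(4, 45) = 4
  report.gen = add(4, -9) = -5
  amber.gen = mul(-5, 4) = -20
  patch.gen = min2(-5, -20) = -20

After the edit, cleaning proceeds:
  assets.gen: a read changed (gamma.txt -9->8) — executes, giving -13.
  kernel.gen: a read changed (gamma.txt -9->8) — executes, giving -40.
  model.gen: a read changed (assets.gen 4->-13) — executes, giving 8.
  omega.gen: a read changed (assets.gen 4->-13; kernel.gen 45->-40) — executes, giving -40.
  report.gen: a read changed (omega.gen 4->-40; model.gen -9->8) — executes, giving -32.
  amber.gen: a read changed (report.gen -5->-32; assets.gen 4->-13) — executes, giving 416.
  patch.gen: a read changed (report.gen -5->-32; amber.gen -20->416) — executes, giving -32.

Demanding patch.gen again yields -32.
7 target commands run: amber.gen, assets.gen, kernel.gen, model.gen, omega.gen, patch.gen, report.gen.
The nodes whose values change: amber.gen, assets.gen, gamma.txt, kernel.gen, model.gen, omega.gen, patch.gen, report.gen.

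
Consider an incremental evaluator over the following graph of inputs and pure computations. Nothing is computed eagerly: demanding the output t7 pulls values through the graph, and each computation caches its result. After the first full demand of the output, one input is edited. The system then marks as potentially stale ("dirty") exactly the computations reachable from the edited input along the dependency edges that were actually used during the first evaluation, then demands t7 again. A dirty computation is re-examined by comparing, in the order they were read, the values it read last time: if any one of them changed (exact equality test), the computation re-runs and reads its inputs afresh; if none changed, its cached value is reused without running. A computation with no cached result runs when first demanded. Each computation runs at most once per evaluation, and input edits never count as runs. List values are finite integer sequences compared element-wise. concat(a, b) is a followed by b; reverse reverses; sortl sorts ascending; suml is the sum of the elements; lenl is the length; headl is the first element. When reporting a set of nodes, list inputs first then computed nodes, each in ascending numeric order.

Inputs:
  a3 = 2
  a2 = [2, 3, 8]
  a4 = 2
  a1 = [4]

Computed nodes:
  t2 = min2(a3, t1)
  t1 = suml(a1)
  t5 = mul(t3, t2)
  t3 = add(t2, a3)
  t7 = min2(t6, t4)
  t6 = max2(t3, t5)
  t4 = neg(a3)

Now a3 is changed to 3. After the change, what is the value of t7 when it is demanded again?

t7 now evaluates to -3.

Initial pass — values computed on the first demand:
  t1 = suml([4]) = 4
  t2 = min2(2, 4) = 2
  t3 = add(2, 2) = 4
  t4 = neg(2) = -2
  t5 = mul(4, 2) = 8
  t6 = max2(4, 8) = 8
  t7 = min2(8, -2) = -2

Second demand — change propagation:
  t2: re-runs because a3 2->3; new result 3.
  t3: re-runs because t2 2->3; a3 2->3; new result 6.
  t4: re-runs because a3 2->3; new result -3.
  t5: re-runs because t3 4->6; t2 2->3; new result 18.
  t6: re-runs because t3 4->6; t5 8->18; new result 18.
  t7: re-runs because t6 8->18; t4 -2->-3; new result -3.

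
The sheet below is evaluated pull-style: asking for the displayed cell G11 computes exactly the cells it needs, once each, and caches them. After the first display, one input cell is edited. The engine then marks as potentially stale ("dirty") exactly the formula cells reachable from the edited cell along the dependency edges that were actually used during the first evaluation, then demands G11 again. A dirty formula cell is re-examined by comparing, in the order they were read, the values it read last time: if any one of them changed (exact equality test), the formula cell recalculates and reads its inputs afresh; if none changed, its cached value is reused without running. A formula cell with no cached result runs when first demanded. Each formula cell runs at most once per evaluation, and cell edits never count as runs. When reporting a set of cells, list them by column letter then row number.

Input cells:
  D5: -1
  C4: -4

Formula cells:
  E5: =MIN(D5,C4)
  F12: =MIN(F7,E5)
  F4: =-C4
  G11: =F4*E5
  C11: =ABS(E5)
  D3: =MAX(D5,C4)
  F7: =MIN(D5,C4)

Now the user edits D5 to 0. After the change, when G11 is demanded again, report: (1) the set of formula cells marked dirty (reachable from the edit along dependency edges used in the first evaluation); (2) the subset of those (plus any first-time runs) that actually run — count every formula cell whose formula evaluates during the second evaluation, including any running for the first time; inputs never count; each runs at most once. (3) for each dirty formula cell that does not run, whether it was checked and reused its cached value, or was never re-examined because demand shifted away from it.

The edit dirties: E5, G11.
1 formula cells run: E5.
Cache hits after checking: G11.
Note the absorption at E5: it re-runs yet its value is the same, leaving the output's value untouched.

First demand of the output computes:
  E5 = MIN(-1, -4) = -4
  F4 = -(-4) = 4
  G11 = 4 * -4 = -16

After the edit, cleaning proceeds:
  E5: a read changed (D5 -1->0) — executes, giving -4 — identical to its old value.
  G11: dirty, but its reads are unchanged (F4 unchanged, E5 unchanged); cached -16 stands.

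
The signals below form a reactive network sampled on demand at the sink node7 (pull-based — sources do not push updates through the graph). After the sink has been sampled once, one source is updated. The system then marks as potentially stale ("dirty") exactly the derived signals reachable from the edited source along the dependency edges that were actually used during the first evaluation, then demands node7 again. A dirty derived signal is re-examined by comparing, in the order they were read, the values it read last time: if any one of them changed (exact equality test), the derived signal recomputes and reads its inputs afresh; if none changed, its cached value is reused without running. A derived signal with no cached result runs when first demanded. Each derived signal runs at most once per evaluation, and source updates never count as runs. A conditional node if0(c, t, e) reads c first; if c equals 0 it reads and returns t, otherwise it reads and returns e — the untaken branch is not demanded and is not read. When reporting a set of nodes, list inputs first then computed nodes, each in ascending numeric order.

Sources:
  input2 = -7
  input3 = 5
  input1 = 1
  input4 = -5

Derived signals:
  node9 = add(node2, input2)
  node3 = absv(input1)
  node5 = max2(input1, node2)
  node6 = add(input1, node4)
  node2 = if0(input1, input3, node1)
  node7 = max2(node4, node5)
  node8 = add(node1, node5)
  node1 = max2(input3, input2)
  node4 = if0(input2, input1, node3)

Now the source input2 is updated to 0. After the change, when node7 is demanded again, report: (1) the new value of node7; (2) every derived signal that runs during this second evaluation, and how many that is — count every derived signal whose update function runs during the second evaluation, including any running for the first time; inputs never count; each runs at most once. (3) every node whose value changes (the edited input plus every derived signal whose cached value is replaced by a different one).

node7 now evaluates to 5.
Run set: node1, node4 (2 run).
Changed values: input2.
The important point: at node2 every value read last time is unchanged, so the dirty flag clears without a run.

Initial pass — values computed on the first demand:
  node1 = max2(5, -7) = 5
  node2 = if0(input1=1 -> else branch node1) = 5
  node3 = absv(1) = 1
  node4 = if0(input2=-7 -> else branch node3) = 1
  node5 = max2(1, 5) = 5
  node7 = max2(1, 5) = 5

Second demand — change propagation:
  node1: re-runs because input2 -7->0; new result 5 (unchanged).
  node2: re-examined; everything it read last time is the same (input1 unchanged, node1 unchanged) — cache 5 kept, no run.
  node4: re-runs because input2 -7->0; new result 1 (unchanged).
  node5: re-examined; everything it read last time is the same (input1 unchanged, node2 unchanged) — cache 5 kept, no run.
  node7: re-examined; everything it read last time is the same (node4 unchanged, node5 unchanged) — cache 5 kept, no run.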